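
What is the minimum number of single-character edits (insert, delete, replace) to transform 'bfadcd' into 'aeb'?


Building DP table for s1='bfadcd' (len 6) and s2='aeb' (len 3):
       a  e  b
    0  1  2  3
  b 1  1  2  2
  f 2  2  2  3
  a 3  2  3  3
  d 4  3  3  4
  c 5  4  4  4
  d 6  5  5  5
Edit distance = dp[6][3] = 5

5


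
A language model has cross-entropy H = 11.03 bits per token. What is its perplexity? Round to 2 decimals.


Perplexity formula: PP = 2^H
H = 11.03
PP = 2^11.03
Decompose: 2^11.03 = 2^11 * 2^0.03
2^11 = 2048, 2^0.03 ~ 1.0210121
PP ~ 2048 * 1.0210121 = 2091.0327808
Rounded to 2 decimals: 2091.03

2091.03


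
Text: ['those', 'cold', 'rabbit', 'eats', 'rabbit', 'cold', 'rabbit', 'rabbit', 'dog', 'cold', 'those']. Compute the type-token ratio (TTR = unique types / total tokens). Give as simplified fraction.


Tokens: 11
Unique types: ('cold', 'dog', 'eats', 'rabbit', 'those') = 5
TTR = 5/11
Already in lowest terms.

5/11


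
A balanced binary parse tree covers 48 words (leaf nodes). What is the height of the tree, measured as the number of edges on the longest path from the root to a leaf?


In a balanced binary tree with n leaves the deepest leaf is ceil(log2(n)) edges below the root.
log2(48) = 5.5850
ceil(5.5850) = 6
height (edges) = 6

6


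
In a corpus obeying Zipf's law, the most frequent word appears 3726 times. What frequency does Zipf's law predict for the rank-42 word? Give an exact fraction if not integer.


Zipf's law: freq(rank) = f1 / rank
f1 = 3726, rank = 42
freq = 3726 / 42
GCD(3726, 42) = 6
Simplified: 621/7

621/7


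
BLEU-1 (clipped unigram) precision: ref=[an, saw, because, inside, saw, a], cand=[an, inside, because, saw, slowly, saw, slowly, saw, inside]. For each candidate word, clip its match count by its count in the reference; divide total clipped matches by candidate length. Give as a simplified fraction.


Reference word counts: {'a': 1, 'an': 1, 'because': 1, 'inside': 1, 'saw': 2}
Checking each candidate word (with clipping):
  'an' -> in reference (ref count 1, used 1/1) -> match (matches: 1)
  'inside' -> in reference (ref count 1, used 1/1) -> match (matches: 2)
  'because' -> in reference (ref count 1, used 1/1) -> match (matches: 3)
  'saw' -> in reference (ref count 2, used 1/2) -> match (matches: 4)
  'slowly' -> not in reference -> no match (matches: 4)
  'saw' -> in reference (ref count 2, used 2/2) -> match (matches: 5)
  'slowly' -> not in reference -> no match (matches: 5)
  'saw' -> ref count 2 already used up (2/2) -> clipped, no match (matches: 5)
  'inside' -> ref count 1 already used up (1/1) -> clipped, no match (matches: 5)
Clipped matches: 5, Candidate length: 9
Precision = 5/9

5/9


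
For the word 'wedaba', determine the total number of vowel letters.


Scanning each character of 'wedaba':
  Position 1: 'w' -> consonant (running count: 0)
  Position 2: 'e' -> vowel (running count: 1)
  Position 3: 'd' -> consonant (running count: 1)
  Position 4: 'a' -> vowel (running count: 2)
  Position 5: 'b' -> consonant (running count: 2)
  Position 6: 'a' -> vowel (running count: 3)
Total vowels: 3

3


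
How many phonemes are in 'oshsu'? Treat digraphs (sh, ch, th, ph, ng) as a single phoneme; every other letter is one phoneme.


Parsing 'oshsu' greedily, digraphs first:
  'o' -> vowel phoneme (phonemes so far: 1)
  'sh' -> digraph (1 consonant phoneme) (phonemes so far: 2)
  's' -> consonant phoneme (phonemes so far: 3)
  'u' -> vowel phoneme (phonemes so far: 4)
Total phonemes: 4

4


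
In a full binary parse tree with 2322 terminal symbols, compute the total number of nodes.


Leaf nodes (terminals): 2322
Internal nodes = n - 1 = 2322 - 1 = 2321
Total = leaves + internal = 2322 + 2321 = 4643

4643


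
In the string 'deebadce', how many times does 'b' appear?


Scanning 'deebadce' for 'b':
  Position 3: 'b' -> MATCH (count: 1)
Total occurrences of 'b': 1

1


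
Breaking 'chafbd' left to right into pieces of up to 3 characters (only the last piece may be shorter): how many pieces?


'chafbd' has 6 characters.
Chunking with max size 3:
  Chunk 1: 'cha' (positions 0-2)
  Chunk 2: 'fbd' (positions 3-5)
Total chunks: ceil(6 / 3) = 2

2


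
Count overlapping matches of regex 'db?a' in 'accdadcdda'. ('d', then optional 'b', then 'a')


Pattern: db?a means 'd', then optional 'b', then 'a'.
Scanning 'accdadcdda' position-by-position:
  Pos 0: window 'acc' -> no
  Pos 1: window 'ccd' -> no
  Pos 2: window 'cda' -> no
  Pos 3: window 'dad' -> MATCH
  Pos 4: window 'adc' -> no
  Pos 5: window 'dcd' -> no
  Pos 6: window 'cdd' -> no
  Pos 7: window 'dda' -> no
  Pos 8: window 'da' -> MATCH
  Pos 9: window 'a' -> no
Total matches: 2

2


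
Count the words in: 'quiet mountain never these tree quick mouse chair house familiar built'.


Counting words by splitting on spaces:
  Word 1: 'quiet'
  Word 2: 'mountain'
  Word 3: 'never'
  Word 4: 'these'
  Word 5: 'tree'
  Word 6: 'quick'
  Word 7: 'mouse'
  Word 8: 'chair'
  Word 9: 'house'
  Word 10: 'familiar'
  Word 11: 'built'
Total words: 11

11


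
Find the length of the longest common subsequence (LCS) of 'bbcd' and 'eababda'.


DP table for LCS of 'bbcd' and 'eababda':
       e  a  b  a  b  d  a
    0  0  0  0  0  0  0  0
  b 0  0  0  1  1  1  1  1
  b 0  0  0  1  1  2  2  2
  c 0  0  0  1  1  2  2  2
  d 0  0  0  1  1  2  3  3
LCS: 'bbd'
LCS length = 3

3


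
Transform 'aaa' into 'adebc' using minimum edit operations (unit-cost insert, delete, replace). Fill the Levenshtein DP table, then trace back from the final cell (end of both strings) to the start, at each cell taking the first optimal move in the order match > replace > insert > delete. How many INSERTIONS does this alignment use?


Edit distance = 4. Backtracking from cell (3, 5) with preference match > replace > insert > delete,
then listing the resulting alignment 'aaa' -> 'adebc' left to right:
  Step 1: keep 'a'
  Step 2: insert 'd' [insertion #1]
  Step 3: insert 'e' [insertion #2]
  Step 4: replace a->b
  Step 5: replace a->c
Total insertions: 2

2


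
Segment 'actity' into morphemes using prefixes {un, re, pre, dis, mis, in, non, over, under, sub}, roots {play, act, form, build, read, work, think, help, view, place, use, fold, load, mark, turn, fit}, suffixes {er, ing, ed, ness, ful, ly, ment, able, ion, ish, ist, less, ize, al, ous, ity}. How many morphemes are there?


Segmenting 'actity' against the inventory:
  'act' -> root (morpheme 1)
  'ity' -> suffix (morpheme 2)
Total morphemes: 2

2


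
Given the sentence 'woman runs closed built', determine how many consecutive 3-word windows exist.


Word trigrams from [4] words:
  Trigram 1: (woman runs closed)
  Trigram 2: (runs closed built)
Total word trigrams: 4 - 2 = 2

2


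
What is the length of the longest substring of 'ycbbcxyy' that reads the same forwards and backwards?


Scanning 'ycbbcxyy' for palindromic substrings.
Substring at positions 1-4: 'cbbc'.
Check: reverse('cbbc') = 'cbbc' -> palindrome confirmed.
Neighbouring characters ('y' / 'x') break symmetry, so it cannot extend further.
No longer palindromic substring exists; longest length = 4

4


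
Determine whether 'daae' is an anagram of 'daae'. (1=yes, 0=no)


Sort characters of 'daae': 'aade'
Sort characters of 'daae': 'aade'
Sorted forms match -> they ARE anagrams
Result: 1

1


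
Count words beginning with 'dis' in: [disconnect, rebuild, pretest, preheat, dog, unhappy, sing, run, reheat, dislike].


Checking each word for prefix 'dis':
  'disconnect' -> YES, starts with 'dis' (count: 1)
  'rebuild' -> no (count: 1)
  'pretest' -> no (count: 1)
  'preheat' -> no (count: 1)
  'dog' -> no (count: 1)
  'unhappy' -> no (count: 1)
  'sing' -> no (count: 1)
  'run' -> no (count: 1)
  'reheat' -> no (count: 1)
  'dislike' -> YES, starts with 'dis' (count: 2)
Total with prefix 'dis': 2

2


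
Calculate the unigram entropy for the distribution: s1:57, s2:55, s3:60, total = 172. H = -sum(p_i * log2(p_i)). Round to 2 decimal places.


Computing entropy H = -sum(p_i * log2(p_i)):
  s1: p = 57/172 = 0.3314, -p*log2(p) = 0.5280
  s2: p = 55/172 = 0.3198, -p*log2(p) = 0.5260
  s3: p = 60/172 = 0.3488, -p*log2(p) = 0.5300
H = sum of terms = 1.5840
Rounded to 2 decimals: 1.58

1.58


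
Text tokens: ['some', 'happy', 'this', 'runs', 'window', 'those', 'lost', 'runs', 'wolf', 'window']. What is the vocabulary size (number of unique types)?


Listing all tokens and tracking unique types:
  Token 1: 'some' -> NEW (unique so far: 1)
  Token 2: 'happy' -> NEW (unique so far: 2)
  Token 3: 'this' -> NEW (unique so far: 3)
  Token 4: 'runs' -> NEW (unique so far: 4)
  Token 5: 'window' -> NEW (unique so far: 5)
  Token 6: 'those' -> NEW (unique so far: 6)
  Token 7: 'lost' -> NEW (unique so far: 7)
  Token 8: 'runs' -> duplicate (unique so far: 7)
  Token 9: 'wolf' -> NEW (unique so far: 8)
  Token 10: 'window' -> duplicate (unique so far: 8)
Unique types: ('happy', 'lost', 'runs', 'some', 'this', 'those', 'window', 'wolf')
Vocabulary size: 8

8


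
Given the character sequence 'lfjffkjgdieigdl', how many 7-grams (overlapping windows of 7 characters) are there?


String 'lfjffkjgdieigdl' has length L = 15.
Number of overlapping n-grams = L - n + 1
Substituting: 15 - 7 + 1 = 9

9


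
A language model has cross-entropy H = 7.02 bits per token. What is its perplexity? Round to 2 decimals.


Perplexity formula: PP = 2^H
H = 7.02
PP = 2^7.02
Decompose: 2^7.02 = 2^7 * 2^0.02
2^7 = 128, 2^0.02 ~ 1.0139595
PP ~ 128 * 1.0139595 = 129.7868160
Rounded to 2 decimals: 129.79

129.79


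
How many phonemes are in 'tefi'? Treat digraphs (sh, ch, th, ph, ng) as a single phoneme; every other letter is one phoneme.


Parsing 'tefi' greedily, digraphs first:
  't' -> consonant phoneme (phonemes so far: 1)
  'e' -> vowel phoneme (phonemes so far: 2)
  'f' -> consonant phoneme (phonemes so far: 3)
  'i' -> vowel phoneme (phonemes so far: 4)
Total phonemes: 4

4


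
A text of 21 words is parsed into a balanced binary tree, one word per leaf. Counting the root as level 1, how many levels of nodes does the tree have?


In a balanced binary tree with n leaves the deepest leaf is ceil(log2(n)) edges below the root,
so counting node levels inclusive of root and leaves gives ceil(log2(n)) + 1 levels.
log2(21) = 4.3923
ceil(4.3923) = 5
levels = 5 + 1 = 6

6


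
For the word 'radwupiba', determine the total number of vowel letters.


Scanning each character of 'radwupiba':
  Position 1: 'r' -> consonant (running count: 0)
  Position 2: 'a' -> vowel (running count: 1)
  Position 3: 'd' -> consonant (running count: 1)
  Position 4: 'w' -> consonant (running count: 1)
  Position 5: 'u' -> vowel (running count: 2)
  Position 6: 'p' -> consonant (running count: 2)
  Position 7: 'i' -> vowel (running count: 3)
  Position 8: 'b' -> consonant (running count: 3)
  Position 9: 'a' -> vowel (running count: 4)
Total vowels: 4

4


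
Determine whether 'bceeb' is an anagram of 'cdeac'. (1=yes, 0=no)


Sort characters of 'bceeb': 'bbcee'
Sort characters of 'cdeac': 'accde'
Sorted forms differ -> they are NOT anagrams
Result: 0

0


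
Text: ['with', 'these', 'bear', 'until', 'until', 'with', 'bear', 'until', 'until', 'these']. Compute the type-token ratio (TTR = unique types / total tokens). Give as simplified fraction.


Tokens: 10
Unique types: ('bear', 'these', 'until', 'with') = 4
TTR = 4/10
Simplify: divide both by 2 -> 2/5
TTR = 2/5

2/5


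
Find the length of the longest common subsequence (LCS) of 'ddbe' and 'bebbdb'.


DP table for LCS of 'ddbe' and 'bebbdb':
       b  e  b  b  d  b
    0  0  0  0  0  0  0
  d 0  0  0  0  0  1  1
  d 0  0  0  0  0  1  1
  b 0  1  1  1  1  1  2
  e 0  1  2  2  2  2  2
LCS: 'db'
LCS length = 2

2


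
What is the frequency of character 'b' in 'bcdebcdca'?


Scanning 'bcdebcdca' for 'b':
  Position 0: 'b' -> MATCH (count: 1)
  Position 4: 'b' -> MATCH (count: 2)
Total occurrences of 'b': 2

2


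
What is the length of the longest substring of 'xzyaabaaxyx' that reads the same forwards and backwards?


Scanning 'xzyaabaaxyx' for palindromic substrings.
Substring at positions 3-7: 'aabaa'.
Check: reverse('aabaa') = 'aabaa' -> palindrome confirmed.
Neighbouring characters ('y' / 'x') break symmetry, so it cannot extend further.
No longer palindromic substring exists; longest length = 5

5


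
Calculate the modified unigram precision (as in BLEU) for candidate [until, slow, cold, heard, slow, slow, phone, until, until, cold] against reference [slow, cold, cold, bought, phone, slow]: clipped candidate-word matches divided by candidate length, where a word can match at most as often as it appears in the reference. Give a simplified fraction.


Reference word counts: {'bought': 1, 'cold': 2, 'phone': 1, 'slow': 2}
Checking each candidate word (with clipping):
  'until' -> not in reference -> no match (matches: 0)
  'slow' -> in reference (ref count 2, used 1/2) -> match (matches: 1)
  'cold' -> in reference (ref count 2, used 1/2) -> match (matches: 2)
  'heard' -> not in reference -> no match (matches: 2)
  'slow' -> in reference (ref count 2, used 2/2) -> match (matches: 3)
  'slow' -> ref count 2 already used up (2/2) -> clipped, no match (matches: 3)
  'phone' -> in reference (ref count 1, used 1/1) -> match (matches: 4)
  'until' -> not in reference -> no match (matches: 4)
  'until' -> not in reference -> no match (matches: 4)
  'cold' -> in reference (ref count 2, used 2/2) -> match (matches: 5)
Clipped matches: 5, Candidate length: 10
Precision = 5/10 = 1/2

1/2


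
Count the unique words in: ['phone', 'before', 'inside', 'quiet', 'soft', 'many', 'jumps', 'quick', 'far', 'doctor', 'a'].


Listing all tokens and tracking unique types:
  Token 1: 'phone' -> NEW (unique so far: 1)
  Token 2: 'before' -> NEW (unique so far: 2)
  Token 3: 'inside' -> NEW (unique so far: 3)
  Token 4: 'quiet' -> NEW (unique so far: 4)
  Token 5: 'soft' -> NEW (unique so far: 5)
  Token 6: 'many' -> NEW (unique so far: 6)
  Token 7: 'jumps' -> NEW (unique so far: 7)
  Token 8: 'quick' -> NEW (unique so far: 8)
  Token 9: 'far' -> NEW (unique so far: 9)
  Token 10: 'doctor' -> NEW (unique so far: 10)
  Token 11: 'a' -> NEW (unique so far: 11)
Unique types: ('a', 'before', 'doctor', 'far', 'inside', 'jumps', 'many', 'phone', 'quick', 'quiet', 'soft')
Vocabulary size: 11

11


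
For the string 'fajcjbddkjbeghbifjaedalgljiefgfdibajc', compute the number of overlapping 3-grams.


String 'fajcjbddkjbeghbifjaedalgljiefgfdibajc' has length L = 37.
Number of overlapping n-grams = L - n + 1
Substituting: 37 - 3 + 1 = 35

35


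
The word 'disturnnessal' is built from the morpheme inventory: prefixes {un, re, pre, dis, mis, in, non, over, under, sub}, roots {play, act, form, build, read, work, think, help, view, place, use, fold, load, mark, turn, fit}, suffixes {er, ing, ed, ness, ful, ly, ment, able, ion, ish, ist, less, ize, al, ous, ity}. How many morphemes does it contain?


Segmenting 'disturnnessal' against the inventory:
  'dis' -> prefix (morpheme 1)
  'turn' -> root (morpheme 2)
  'ness' -> suffix (morpheme 3)
  'al' -> suffix (morpheme 4)
Total morphemes: 4

4


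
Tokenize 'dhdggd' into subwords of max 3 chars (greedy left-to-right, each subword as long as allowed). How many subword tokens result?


'dhdggd' has 6 characters.
Chunking with max size 3:
  Chunk 1: 'dhd' (positions 0-2)
  Chunk 2: 'ggd' (positions 3-5)
Total chunks: ceil(6 / 3) = 2

2


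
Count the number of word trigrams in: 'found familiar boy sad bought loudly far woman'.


Word trigrams from [8] words:
  Trigram 1: (found familiar boy)
  Trigram 2: (familiar boy sad)
  Trigram 3: (boy sad bought)
  Trigram 4: (sad bought loudly)
  Trigram 5: (bought loudly far)
  Trigram 6: (loudly far woman)
Total word trigrams: 8 - 2 = 6

6


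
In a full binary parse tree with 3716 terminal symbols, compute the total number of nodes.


Leaf nodes (terminals): 3716
Internal nodes = n - 1 = 3716 - 1 = 3715
Total = leaves + internal = 3716 + 3715 = 7431

7431


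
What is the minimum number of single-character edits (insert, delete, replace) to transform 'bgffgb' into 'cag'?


Building DP table for s1='bgffgb' (len 6) and s2='cag' (len 3):
       c  a  g
    0  1  2  3
  b 1  1  2  3
  g 2  2  2  2
  f 3  3  3  3
  f 4  4  4  4
  g 5  5  5  4
  b 6  6  6  5
Edit distance = dp[6][3] = 5

5


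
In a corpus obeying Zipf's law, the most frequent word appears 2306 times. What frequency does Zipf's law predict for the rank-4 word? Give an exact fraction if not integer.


Zipf's law: freq(rank) = f1 / rank
f1 = 2306, rank = 4
freq = 2306 / 4
GCD(2306, 4) = 2
Simplified: 1153/2

1153/2


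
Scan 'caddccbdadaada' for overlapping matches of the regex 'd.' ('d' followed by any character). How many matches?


Pattern: d. means 'd' followed by any character.
Scanning 'caddccbdadaada' position-by-position:
  Pos 0: window 'ca' -> no
  Pos 1: window 'ad' -> no
  Pos 2: window 'dd' -> MATCH
  Pos 3: window 'dc' -> MATCH
  Pos 4: window 'cc' -> no
  Pos 5: window 'cb' -> no
  Pos 6: window 'bd' -> no
  Pos 7: window 'da' -> MATCH
  Pos 8: window 'ad' -> no
  Pos 9: window 'da' -> MATCH
  Pos 10: window 'aa' -> no
  Pos 11: window 'ad' -> no
  Pos 12: window 'da' -> MATCH
  Pos 13: window 'a' -> no
Total matches: 5

5


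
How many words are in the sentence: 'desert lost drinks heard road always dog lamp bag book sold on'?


Counting words by splitting on spaces:
  Word 1: 'desert'
  Word 2: 'lost'
  Word 3: 'drinks'
  Word 4: 'heard'
  Word 5: 'road'
  Word 6: 'always'
  Word 7: 'dog'
  Word 8: 'lamp'
  Word 9: 'bag'
  Word 10: 'book'
  Word 11: 'sold'
  Word 12: 'on'
Total words: 12

12


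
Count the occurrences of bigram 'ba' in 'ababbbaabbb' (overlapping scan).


Scanning 'ababbbaabbb' for bigram 'ba':
  Position 0: 'ab' -> no
  Position 1: 'ba' -> MATCH
  Position 2: 'ab' -> no
  Position 3: 'bb' -> no
  Position 4: 'bb' -> no
  Position 5: 'ba' -> MATCH
  Position 6: 'aa' -> no
  Position 7: 'ab' -> no
  Position 8: 'bb' -> no
  Position 9: 'bb' -> no
Total matches: 2

2


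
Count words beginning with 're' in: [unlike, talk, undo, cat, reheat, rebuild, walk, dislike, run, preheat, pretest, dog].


Checking each word for prefix 're':
  'unlike' -> no (count: 0)
  'talk' -> no (count: 0)
  'undo' -> no (count: 0)
  'cat' -> no (count: 0)
  'reheat' -> YES, starts with 're' (count: 1)
  'rebuild' -> YES, starts with 're' (count: 2)
  'walk' -> no (count: 2)
  'dislike' -> no (count: 2)
  'run' -> no (count: 2)
  'preheat' -> no (count: 2)
  'pretest' -> no (count: 2)
  'dog' -> no (count: 2)
Total with prefix 're': 2

2


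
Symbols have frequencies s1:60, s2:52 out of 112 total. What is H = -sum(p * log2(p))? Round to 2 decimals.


Computing entropy H = -sum(p_i * log2(p_i)):
  s1: p = 60/112 = 0.5357, -p*log2(p) = 0.4824
  s2: p = 52/112 = 0.4643, -p*log2(p) = 0.5139
H = sum of terms = 0.9963
Rounded to 2 decimals: 1.00

1.00


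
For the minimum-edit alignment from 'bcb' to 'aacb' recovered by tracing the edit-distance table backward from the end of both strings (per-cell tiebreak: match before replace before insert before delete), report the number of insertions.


Edit distance = 2. Backtracking from cell (3, 4) with preference match > replace > insert > delete,
then listing the resulting alignment 'bcb' -> 'aacb' left to right:
  Step 1: insert 'a' [insertion #1]
  Step 2: replace b->a
  Step 3: keep 'c'
  Step 4: keep 'b'
Total insertions: 1

1


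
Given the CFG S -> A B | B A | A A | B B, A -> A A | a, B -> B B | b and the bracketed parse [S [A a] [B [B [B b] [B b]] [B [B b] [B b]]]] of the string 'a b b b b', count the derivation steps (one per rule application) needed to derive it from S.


Every bracketed nonterminal node [X ...] in the tree is produced by exactly one rule application.
Reading the tree off as a leftmost derivation:
  Step 1: S  =>  A B   (applied S -> A B)
  Step 2: A B  =>  a B   (applied A -> a)
  Step 3: a B  =>  a B B   (applied B -> B B)
  Step 4: a B B  =>  a B B B   (applied B -> B B)
  Step 5: a B B B  =>  a b B B   (applied B -> b)
  Step 6: a b B B  =>  a b b B   (applied B -> b)
  Step 7: a b b B  =>  a b b B B   (applied B -> B B)
  Step 8: a b b B B  =>  a b b b B   (applied B -> b)
  Step 9: a b b b B  =>  a b b b b   (applied B -> b)
Final yield: a b b b b
Total rewrite steps: 9

9


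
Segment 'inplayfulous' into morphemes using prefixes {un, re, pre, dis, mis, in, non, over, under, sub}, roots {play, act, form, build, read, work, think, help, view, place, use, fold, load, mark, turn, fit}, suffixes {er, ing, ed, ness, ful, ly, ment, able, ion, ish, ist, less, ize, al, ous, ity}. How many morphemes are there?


Segmenting 'inplayfulous' against the inventory:
  'in' -> prefix (morpheme 1)
  'play' -> root (morpheme 2)
  'ful' -> suffix (morpheme 3)
  'ous' -> suffix (morpheme 4)
Total morphemes: 4

4


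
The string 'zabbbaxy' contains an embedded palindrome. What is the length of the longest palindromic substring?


Scanning 'zabbbaxy' for palindromic substrings.
Substring at positions 1-5: 'abbba'.
Check: reverse('abbba') = 'abbba' -> palindrome confirmed.
Neighbouring characters ('z' / 'x') break symmetry, so it cannot extend further.
No longer palindromic substring exists; longest length = 5

5


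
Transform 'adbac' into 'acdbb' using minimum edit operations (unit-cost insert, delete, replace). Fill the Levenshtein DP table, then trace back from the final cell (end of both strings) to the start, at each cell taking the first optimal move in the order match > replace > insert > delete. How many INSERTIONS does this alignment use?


Edit distance = 3. Backtracking from cell (5, 5) with preference match > replace > insert > delete,
then listing the resulting alignment 'adbac' -> 'acdbb' left to right:
  Step 1: keep 'a'
  Step 2: insert 'c' [insertion #1]
  Step 3: keep 'd'
  Step 4: keep 'b'
  Step 5: delete 'a'
  Step 6: replace c->b
Total insertions: 1

1


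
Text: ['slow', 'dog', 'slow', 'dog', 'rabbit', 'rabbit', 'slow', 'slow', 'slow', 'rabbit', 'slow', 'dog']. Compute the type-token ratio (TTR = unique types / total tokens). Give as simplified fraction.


Tokens: 12
Unique types: ('dog', 'rabbit', 'slow') = 3
TTR = 3/12
Simplify: divide both by 3 -> 1/4
TTR = 1/4

1/4


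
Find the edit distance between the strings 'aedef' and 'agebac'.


Building DP table for s1='aedef' (len 5) and s2='agebac' (len 6):
       a  g  e  b  a  c
    0  1  2  3  4  5  6
  a 1  0  1  2  3  4  5
  e 2  1  1  1  2  3  4
  d 3  2  2  2  2  3  4
  e 4  3  3  2  3  3  4
  f 5  4  4  3  3  4  4
Edit distance = dp[5][6] = 4

4


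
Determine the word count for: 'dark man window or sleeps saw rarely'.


Counting words by splitting on spaces:
  Word 1: 'dark'
  Word 2: 'man'
  Word 3: 'window'
  Word 4: 'or'
  Word 5: 'sleeps'
  Word 6: 'saw'
  Word 7: 'rarely'
Total words: 7

7


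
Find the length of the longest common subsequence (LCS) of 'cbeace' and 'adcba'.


DP table for LCS of 'cbeace' and 'adcba':
       a  d  c  b  a
    0  0  0  0  0  0
  c 0  0  0  1  1  1
  b 0  0  0  1  2  2
  e 0  0  0  1  2  2
  a 0  1  1  1  2  3
  c 0  1  1  2  2  3
  e 0  1  1  2  2  3
LCS: 'cba'
LCS length = 3

3


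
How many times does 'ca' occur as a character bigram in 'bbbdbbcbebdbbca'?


Scanning 'bbbdbbcbebdbbca' for bigram 'ca':
  Position 0: 'bb' -> no
  Position 1: 'bb' -> no
  Position 2: 'bd' -> no
  Position 3: 'db' -> no
  Position 4: 'bb' -> no
  Position 5: 'bc' -> no
  Position 6: 'cb' -> no
  Position 7: 'be' -> no
  Position 8: 'eb' -> no
  Position 9: 'bd' -> no
  Position 10: 'db' -> no
  Position 11: 'bb' -> no
  Position 12: 'bc' -> no
  Position 13: 'ca' -> MATCH
Total matches: 1

1


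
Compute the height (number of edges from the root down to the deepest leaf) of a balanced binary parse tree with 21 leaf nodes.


In a balanced binary tree with n leaves the deepest leaf is ceil(log2(n)) edges below the root.
log2(21) = 4.3923
ceil(4.3923) = 5
height (edges) = 5

5


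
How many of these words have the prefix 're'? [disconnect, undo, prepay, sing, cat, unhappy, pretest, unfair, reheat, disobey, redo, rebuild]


Checking each word for prefix 're':
  'disconnect' -> no (count: 0)
  'undo' -> no (count: 0)
  'prepay' -> no (count: 0)
  'sing' -> no (count: 0)
  'cat' -> no (count: 0)
  'unhappy' -> no (count: 0)
  'pretest' -> no (count: 0)
  'unfair' -> no (count: 0)
  'reheat' -> YES, starts with 're' (count: 1)
  'disobey' -> no (count: 1)
  'redo' -> YES, starts with 're' (count: 2)
  'rebuild' -> YES, starts with 're' (count: 3)
Total with prefix 're': 3

3


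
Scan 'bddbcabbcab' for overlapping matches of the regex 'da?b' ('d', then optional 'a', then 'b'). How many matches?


Pattern: da?b means 'd', then optional 'a', then 'b'.
Scanning 'bddbcabbcab' position-by-position:
  Pos 0: window 'bdd' -> no
  Pos 1: window 'ddb' -> no
  Pos 2: window 'dbc' -> MATCH
  Pos 3: window 'bca' -> no
  Pos 4: window 'cab' -> no
  Pos 5: window 'abb' -> no
  Pos 6: window 'bbc' -> no
  Pos 7: window 'bca' -> no
  Pos 8: window 'cab' -> no
  Pos 9: window 'ab' -> no
  Pos 10: window 'b' -> no
Total matches: 1

1


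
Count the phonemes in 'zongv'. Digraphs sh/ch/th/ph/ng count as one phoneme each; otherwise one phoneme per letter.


Parsing 'zongv' greedily, digraphs first:
  'z' -> consonant phoneme (phonemes so far: 1)
  'o' -> vowel phoneme (phonemes so far: 2)
  'ng' -> digraph (1 consonant phoneme) (phonemes so far: 3)
  'v' -> consonant phoneme (phonemes so far: 4)
Total phonemes: 4

4


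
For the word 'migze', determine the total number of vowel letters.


Scanning each character of 'migze':
  Position 1: 'm' -> consonant (running count: 0)
  Position 2: 'i' -> vowel (running count: 1)
  Position 3: 'g' -> consonant (running count: 1)
  Position 4: 'z' -> consonant (running count: 1)
  Position 5: 'e' -> vowel (running count: 2)
Total vowels: 2

2


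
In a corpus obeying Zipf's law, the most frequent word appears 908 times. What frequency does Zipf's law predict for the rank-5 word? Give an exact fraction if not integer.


Zipf's law: freq(rank) = f1 / rank
f1 = 908, rank = 5
freq = 908 / 5
GCD(908, 5) = 1
Simplified: 908/5

908/5


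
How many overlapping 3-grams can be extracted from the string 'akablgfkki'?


String 'akablgfkki' has length L = 10.
Number of overlapping n-grams = L - n + 1
Substituting: 10 - 3 + 1 = 8

8


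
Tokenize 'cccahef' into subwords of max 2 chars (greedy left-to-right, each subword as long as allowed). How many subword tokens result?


'cccahef' has 7 characters.
Chunking with max size 2:
  Chunk 1: 'cc' (positions 0-1)
  Chunk 2: 'ca' (positions 2-3)
  Chunk 3: 'he' (positions 4-5)
  Chunk 4: 'f' (positions 6-6)
Total chunks: ceil(7 / 2) = 4

4


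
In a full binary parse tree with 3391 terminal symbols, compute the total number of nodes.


Leaf nodes (terminals): 3391
Internal nodes = n - 1 = 3391 - 1 = 3390
Total = leaves + internal = 3391 + 3390 = 6781

6781


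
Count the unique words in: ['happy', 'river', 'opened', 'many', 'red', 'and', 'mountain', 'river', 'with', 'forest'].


Listing all tokens and tracking unique types:
  Token 1: 'happy' -> NEW (unique so far: 1)
  Token 2: 'river' -> NEW (unique so far: 2)
  Token 3: 'opened' -> NEW (unique so far: 3)
  Token 4: 'many' -> NEW (unique so far: 4)
  Token 5: 'red' -> NEW (unique so far: 5)
  Token 6: 'and' -> NEW (unique so far: 6)
  Token 7: 'mountain' -> NEW (unique so far: 7)
  Token 8: 'river' -> duplicate (unique so far: 7)
  Token 9: 'with' -> NEW (unique so far: 8)
  Token 10: 'forest' -> NEW (unique so far: 9)
Unique types: ('and', 'forest', 'happy', 'many', 'mountain', 'opened', 'red', 'river', 'with')
Vocabulary size: 9

9


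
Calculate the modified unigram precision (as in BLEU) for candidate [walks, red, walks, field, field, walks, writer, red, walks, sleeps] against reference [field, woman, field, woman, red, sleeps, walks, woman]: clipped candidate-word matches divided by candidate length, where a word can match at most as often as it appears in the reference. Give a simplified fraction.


Reference word counts: {'field': 2, 'red': 1, 'sleeps': 1, 'walks': 1, 'woman': 3}
Checking each candidate word (with clipping):
  'walks' -> in reference (ref count 1, used 1/1) -> match (matches: 1)
  'red' -> in reference (ref count 1, used 1/1) -> match (matches: 2)
  'walks' -> ref count 1 already used up (1/1) -> clipped, no match (matches: 2)
  'field' -> in reference (ref count 2, used 1/2) -> match (matches: 3)
  'field' -> in reference (ref count 2, used 2/2) -> match (matches: 4)
  'walks' -> ref count 1 already used up (1/1) -> clipped, no match (matches: 4)
  'writer' -> not in reference -> no match (matches: 4)
  'red' -> ref count 1 already used up (1/1) -> clipped, no match (matches: 4)
  'walks' -> ref count 1 already used up (1/1) -> clipped, no match (matches: 4)
  'sleeps' -> in reference (ref count 1, used 1/1) -> match (matches: 5)
Clipped matches: 5, Candidate length: 10
Precision = 5/10 = 1/2

1/2


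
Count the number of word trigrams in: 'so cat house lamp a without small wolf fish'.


Word trigrams from [9] words:
  Trigram 1: (so cat house)
  Trigram 2: (cat house lamp)
  Trigram 3: (house lamp a)
  Trigram 4: (lamp a without)
  Trigram 5: (a without small)
  Trigram 6: (without small wolf)
  Trigram 7: (small wolf fish)
Total word trigrams: 9 - 2 = 7

7


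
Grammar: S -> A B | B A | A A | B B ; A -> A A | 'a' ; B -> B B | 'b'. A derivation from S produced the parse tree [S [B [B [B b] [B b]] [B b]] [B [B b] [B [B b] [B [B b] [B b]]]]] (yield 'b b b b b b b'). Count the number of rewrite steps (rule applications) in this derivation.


Every bracketed nonterminal node [X ...] in the tree is produced by exactly one rule application.
Reading the tree off as a leftmost derivation:
  Step 1: S  =>  B B   (applied S -> B B)
  Step 2: B B  =>  B B B   (applied B -> B B)
  Step 3: B B B  =>  B B B B   (applied B -> B B)
  Step 4: B B B B  =>  b B B B   (applied B -> b)
  Step 5: b B B B  =>  b b B B   (applied B -> b)
  Step 6: b b B B  =>  b b b B   (applied B -> b)
  Step 7: b b b B  =>  b b b B B   (applied B -> B B)
  Step 8: b b b B B  =>  b b b b B   (applied B -> b)
  Step 9: b b b b B  =>  b b b b B B   (applied B -> B B)
  Step 10: b b b b B B  =>  b b b b b B   (applied B -> b)
  Step 11: b b b b b B  =>  b b b b b B B   (applied B -> B B)
  Step 12: b b b b b B B  =>  b b b b b b B   (applied B -> b)
  Step 13: b b b b b b B  =>  b b b b b b b   (applied B -> b)
Final yield: b b b b b b b
Total rewrite steps: 13

13


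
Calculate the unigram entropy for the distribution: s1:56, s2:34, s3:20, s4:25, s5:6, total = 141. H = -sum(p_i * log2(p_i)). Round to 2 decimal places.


Computing entropy H = -sum(p_i * log2(p_i)):
  s1: p = 56/141 = 0.3972, -p*log2(p) = 0.5291
  s2: p = 34/141 = 0.2411, -p*log2(p) = 0.4948
  s3: p = 20/141 = 0.1418, -p*log2(p) = 0.3997
  s4: p = 25/141 = 0.1773, -p*log2(p) = 0.4425
  s5: p = 6/141 = 0.0426, -p*log2(p) = 0.1938
H = sum of terms = 2.0599
Rounded to 2 decimals: 2.06

2.06


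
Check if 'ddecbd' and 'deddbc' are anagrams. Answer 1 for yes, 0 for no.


Sort characters of 'ddecbd': 'bcddde'
Sort characters of 'deddbc': 'bcddde'
Sorted forms match -> they ARE anagrams
Result: 1

1


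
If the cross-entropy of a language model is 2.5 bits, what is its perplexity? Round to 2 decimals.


Perplexity formula: PP = 2^H
H = 2.5
PP = 2^2.5
Decompose: 2^2.5 = 2^2 * 2^0.5 = 2^2 * sqrt(2)
2^2 = 4, sqrt(2) ~ 1.4142136
PP ~ 4 * 1.4142136 = 5.6568544
Rounded to 2 decimals: 5.66

5.66


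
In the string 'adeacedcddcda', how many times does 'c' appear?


Scanning 'adeacedcddcda' for 'c':
  Position 4: 'c' -> MATCH (count: 1)
  Position 7: 'c' -> MATCH (count: 2)
  Position 10: 'c' -> MATCH (count: 3)
Total occurrences of 'c': 3

3


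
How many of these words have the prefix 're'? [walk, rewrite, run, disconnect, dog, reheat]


Checking each word for prefix 're':
  'walk' -> no (count: 0)
  'rewrite' -> YES, starts with 're' (count: 1)
  'run' -> no (count: 1)
  'disconnect' -> no (count: 1)
  'dog' -> no (count: 1)
  'reheat' -> YES, starts with 're' (count: 2)
Total with prefix 're': 2

2


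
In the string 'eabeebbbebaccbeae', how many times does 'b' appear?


Scanning 'eabeebbbebaccbeae' for 'b':
  Position 2: 'b' -> MATCH (count: 1)
  Position 5: 'b' -> MATCH (count: 2)
  Position 6: 'b' -> MATCH (count: 3)
  Position 7: 'b' -> MATCH (count: 4)
  Position 9: 'b' -> MATCH (count: 5)
  Position 13: 'b' -> MATCH (count: 6)
Total occurrences of 'b': 6

6


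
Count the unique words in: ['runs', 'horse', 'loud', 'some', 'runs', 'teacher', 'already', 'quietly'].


Listing all tokens and tracking unique types:
  Token 1: 'runs' -> NEW (unique so far: 1)
  Token 2: 'horse' -> NEW (unique so far: 2)
  Token 3: 'loud' -> NEW (unique so far: 3)
  Token 4: 'some' -> NEW (unique so far: 4)
  Token 5: 'runs' -> duplicate (unique so far: 4)
  Token 6: 'teacher' -> NEW (unique so far: 5)
  Token 7: 'already' -> NEW (unique so far: 6)
  Token 8: 'quietly' -> NEW (unique so far: 7)
Unique types: ('already', 'horse', 'loud', 'quietly', 'runs', 'some', 'teacher')
Vocabulary size: 7

7


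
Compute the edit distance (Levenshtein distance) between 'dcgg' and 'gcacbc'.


Building DP table for s1='dcgg' (len 4) and s2='gcacbc' (len 6):
       g  c  a  c  b  c
    0  1  2  3  4  5  6
  d 1  1  2  3  4  5  6
  c 2  2  1  2  3  4  5
  g 3  2  2  2  3  4  5
  g 4  3  3  3  3  4  5
Edit distance = dp[4][6] = 5

5


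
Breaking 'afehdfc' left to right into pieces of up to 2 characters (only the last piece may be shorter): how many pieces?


'afehdfc' has 7 characters.
Chunking with max size 2:
  Chunk 1: 'af' (positions 0-1)
  Chunk 2: 'eh' (positions 2-3)
  Chunk 3: 'df' (positions 4-5)
  Chunk 4: 'c' (positions 6-6)
Total chunks: ceil(7 / 2) = 4

4


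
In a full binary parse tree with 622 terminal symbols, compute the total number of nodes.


Leaf nodes (terminals): 622
Internal nodes = n - 1 = 622 - 1 = 621
Total = leaves + internal = 622 + 621 = 1243

1243


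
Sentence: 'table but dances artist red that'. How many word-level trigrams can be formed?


Word trigrams from [6] words:
  Trigram 1: (table but dances)
  Trigram 2: (but dances artist)
  Trigram 3: (dances artist red)
  Trigram 4: (artist red that)
Total word trigrams: 6 - 2 = 4

4


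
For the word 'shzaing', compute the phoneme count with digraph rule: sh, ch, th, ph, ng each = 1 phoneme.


Parsing 'shzaing' greedily, digraphs first:
  'sh' -> digraph (1 consonant phoneme) (phonemes so far: 1)
  'z' -> consonant phoneme (phonemes so far: 2)
  'a' -> vowel phoneme (phonemes so far: 3)
  'i' -> vowel phoneme (phonemes so far: 4)
  'ng' -> digraph (1 consonant phoneme) (phonemes so far: 5)
Total phonemes: 5

5


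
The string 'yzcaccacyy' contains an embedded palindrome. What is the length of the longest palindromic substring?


Scanning 'yzcaccacyy' for palindromic substrings.
Substring at positions 2-7: 'caccac'.
Check: reverse('caccac') = 'caccac' -> palindrome confirmed.
Neighbouring characters ('z' / 'y') break symmetry, so it cannot extend further.
No longer palindromic substring exists; longest length = 6

6


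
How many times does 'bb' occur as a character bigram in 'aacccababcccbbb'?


Scanning 'aacccababcccbbb' for bigram 'bb':
  Position 0: 'aa' -> no
  Position 1: 'ac' -> no
  Position 2: 'cc' -> no
  Position 3: 'cc' -> no
  Position 4: 'ca' -> no
  Position 5: 'ab' -> no
  Position 6: 'ba' -> no
  Position 7: 'ab' -> no
  Position 8: 'bc' -> no
  Position 9: 'cc' -> no
  Position 10: 'cc' -> no
  Position 11: 'cb' -> no
  Position 12: 'bb' -> MATCH
  Position 13: 'bb' -> MATCH
Total matches: 2

2


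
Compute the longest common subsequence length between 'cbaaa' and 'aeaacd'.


DP table for LCS of 'cbaaa' and 'aeaacd':
       a  e  a  a  c  d
    0  0  0  0  0  0  0
  c 0  0  0  0  0  1  1
  b 0  0  0  0  0  1  1
  a 0  1  1  1  1  1  1
  a 0  1  1  2  2  2  2
  a 0  1  1  2  3  3  3
LCS: 'aaa'
LCS length = 3

3


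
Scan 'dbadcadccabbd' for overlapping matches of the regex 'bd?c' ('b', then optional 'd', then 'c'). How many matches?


Pattern: bd?c means 'b', then optional 'd', then 'c'.
Scanning 'dbadcadccabbd' position-by-position:
  Pos 0: window 'dba' -> no
  Pos 1: window 'bad' -> no
  Pos 2: window 'adc' -> no
  Pos 3: window 'dca' -> no
  Pos 4: window 'cad' -> no
  Pos 5: window 'adc' -> no
  Pos 6: window 'dcc' -> no
  Pos 7: window 'cca' -> no
  Pos 8: window 'cab' -> no
  Pos 9: window 'abb' -> no
  Pos 10: window 'bbd' -> no
  Pos 11: window 'bd' -> no
  Pos 12: window 'd' -> no
Total matches: 0

0


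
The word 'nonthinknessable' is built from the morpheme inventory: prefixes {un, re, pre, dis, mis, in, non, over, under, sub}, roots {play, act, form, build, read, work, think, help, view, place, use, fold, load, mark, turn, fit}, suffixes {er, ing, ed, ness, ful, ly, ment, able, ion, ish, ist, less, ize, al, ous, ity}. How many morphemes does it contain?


Segmenting 'nonthinknessable' against the inventory:
  'non' -> prefix (morpheme 1)
  'think' -> root (morpheme 2)
  'ness' -> suffix (morpheme 3)
  'able' -> suffix (morpheme 4)
Total morphemes: 4

4


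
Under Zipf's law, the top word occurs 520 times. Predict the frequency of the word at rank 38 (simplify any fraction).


Zipf's law: freq(rank) = f1 / rank
f1 = 520, rank = 38
freq = 520 / 38
GCD(520, 38) = 2
Simplified: 260/19

260/19


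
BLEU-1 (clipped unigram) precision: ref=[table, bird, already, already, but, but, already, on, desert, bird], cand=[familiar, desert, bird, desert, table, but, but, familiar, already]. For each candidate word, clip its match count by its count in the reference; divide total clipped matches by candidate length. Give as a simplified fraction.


Reference word counts: {'already': 3, 'bird': 2, 'but': 2, 'desert': 1, 'on': 1, 'table': 1}
Checking each candidate word (with clipping):
  'familiar' -> not in reference -> no match (matches: 0)
  'desert' -> in reference (ref count 1, used 1/1) -> match (matches: 1)
  'bird' -> in reference (ref count 2, used 1/2) -> match (matches: 2)
  'desert' -> ref count 1 already used up (1/1) -> clipped, no match (matches: 2)
  'table' -> in reference (ref count 1, used 1/1) -> match (matches: 3)
  'but' -> in reference (ref count 2, used 1/2) -> match (matches: 4)
  'but' -> in reference (ref count 2, used 2/2) -> match (matches: 5)
  'familiar' -> not in reference -> no match (matches: 5)
  'already' -> in reference (ref count 3, used 1/3) -> match (matches: 6)
Clipped matches: 6, Candidate length: 9
Precision = 6/9 = 2/3

2/3


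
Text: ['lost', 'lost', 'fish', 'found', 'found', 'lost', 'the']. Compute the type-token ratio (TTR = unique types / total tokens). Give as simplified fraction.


Tokens: 7
Unique types: ('fish', 'found', 'lost', 'the') = 4
TTR = 4/7
Already in lowest terms.

4/7


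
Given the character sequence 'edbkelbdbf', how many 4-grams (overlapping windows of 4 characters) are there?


String 'edbkelbdbf' has length L = 10.
Number of overlapping n-grams = L - n + 1
Substituting: 10 - 4 + 1 = 7

7


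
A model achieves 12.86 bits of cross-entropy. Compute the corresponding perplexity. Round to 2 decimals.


Perplexity formula: PP = 2^H
H = 12.86
PP = 2^12.86
Decompose: 2^12.86 = 2^12 * 2^0.86
2^12 = 4096, 2^0.86 ~ 1.8150383
PP ~ 4096 * 1.8150383 = 7434.3968768
Rounded to 2 decimals: 7434.40

7434.40


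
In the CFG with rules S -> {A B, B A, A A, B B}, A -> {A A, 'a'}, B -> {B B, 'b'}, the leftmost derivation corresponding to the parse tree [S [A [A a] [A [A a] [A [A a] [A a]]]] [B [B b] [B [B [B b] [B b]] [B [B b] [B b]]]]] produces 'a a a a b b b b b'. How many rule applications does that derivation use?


Every bracketed nonterminal node [X ...] in the tree is produced by exactly one rule application.
Reading the tree off as a leftmost derivation:
  Step 1: S  =>  A B   (applied S -> A B)
  Step 2: A B  =>  A A B   (applied A -> A A)
  Step 3: A A B  =>  a A B   (applied A -> a)
  Step 4: a A B  =>  a A A B   (applied A -> A A)
  Step 5: a A A B  =>  a a A B   (applied A -> a)
  Step 6: a a A B  =>  a a A A B   (applied A -> A A)
  Step 7: a a A A B  =>  a a a A B   (applied A -> a)
  Step 8: a a a A B  =>  a a a a B   (applied A -> a)
  Step 9: a a a a B  =>  a a a a B B   (applied B -> B B)
  Step 10: a a a a B B  =>  a a a a b B   (applied B -> b)
  Step 11: a a a a b B  =>  a a a a b B B   (applied B -> B B)
  Step 12: a a a a b B B  =>  a a a a b B B B   (applied B -> B B)
  Step 13: a a a a b B B B  =>  a a a a b b B B   (applied B -> b)
  Step 14: a a a a b b B B  =>  a a a a b b b B   (applied B -> b)
  Step 15: a a a a b b b B  =>  a a a a b b b B B   (applied B -> B B)
  Step 16: a a a a b b b B B  =>  a a a a b b b b B   (applied B -> b)
  Step 17: a a a a b b b b B  =>  a a a a b b b b b   (applied B -> b)
Final yield: a a a a b b b b b
Total rewrite steps: 17

17
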